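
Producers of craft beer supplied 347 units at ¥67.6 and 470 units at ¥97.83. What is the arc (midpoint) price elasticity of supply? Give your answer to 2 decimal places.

0.82

ΔQ = 470 − 347 = 123; ΔP = 97.83 − 67.6 = 30.23.
Midpoints: P̄ = 82.72, Q̄ = 408.5.
ε_s = (ΔQ/ΔP)(P̄/Q̄) = (123/30.23)(82.72/408.5).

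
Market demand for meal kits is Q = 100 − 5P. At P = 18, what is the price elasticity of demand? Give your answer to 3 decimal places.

At P = 18, Q = 10.
dQ/dP = −5.
ε = (dQ/dP)(P/Q) = (-5)(18/10).
|ε| > 1, so demand is elastic at this price.

-9.000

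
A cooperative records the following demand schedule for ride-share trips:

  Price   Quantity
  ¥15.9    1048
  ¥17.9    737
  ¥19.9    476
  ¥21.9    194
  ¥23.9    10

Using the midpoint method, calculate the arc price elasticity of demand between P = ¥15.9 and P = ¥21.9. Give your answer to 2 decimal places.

-4.33

At P = 15.9, Q = 1048; at P = 21.9, Q = 194.
ΔQ = -854, ΔP = 6.0. Midpoints: P̄ = 18.90, Q̄ = 621.0.
ε = (ΔQ/ΔP)(P̄/Q̄) = (-854/6.0)(18.90/621.0).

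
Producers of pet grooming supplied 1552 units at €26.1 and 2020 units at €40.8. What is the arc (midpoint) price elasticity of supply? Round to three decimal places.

0.596

ΔQ = 2020 − 1552 = 468; ΔP = 40.8 − 26.1 = 14.7.
Midpoints: P̄ = 33.45, Q̄ = 1786.0.
ε_s = (ΔQ/ΔP)(P̄/Q̄) = (468/14.7)(33.45/1786.0).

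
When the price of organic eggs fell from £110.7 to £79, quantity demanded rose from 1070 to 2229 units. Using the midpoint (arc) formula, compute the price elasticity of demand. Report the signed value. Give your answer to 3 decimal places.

ΔQ = 2229 − 1070 = 1159; ΔP = 79 − 110.7 = -31.7.
Midpoints: P̄ = 94.85, Q̄ = 1649.5.
ε = (ΔQ/ΔP)(P̄/Q̄) = (1159/-31.7)(94.85/1649.5).

-2.102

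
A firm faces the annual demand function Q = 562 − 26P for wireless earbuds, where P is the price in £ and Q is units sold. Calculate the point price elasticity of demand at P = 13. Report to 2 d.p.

At P = 13, Q = 224.
dQ/dP = −26.
ε = (dQ/dP)(P/Q) = (-26)(13/224).

-1.51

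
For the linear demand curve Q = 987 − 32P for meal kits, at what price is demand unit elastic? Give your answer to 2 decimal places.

15.42

For linear demand Q = a − bP, ε = −bP/(a − bP). |ε| = 1 when bP = a − bP, i.e. P = a/(2b).
P = 987/(2·32) = 987/64 = 15.4219.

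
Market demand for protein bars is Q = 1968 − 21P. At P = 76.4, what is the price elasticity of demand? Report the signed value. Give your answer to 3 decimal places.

-4.413

At P = 76.4, Q = 363.600.
dQ/dP = −21.
ε = (dQ/dP)(P/Q) = (-21)(76.4/363.600).
|ε| > 1, so demand is elastic at this price.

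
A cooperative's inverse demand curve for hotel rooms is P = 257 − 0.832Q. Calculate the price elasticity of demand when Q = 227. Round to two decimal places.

At Q = 227, P = 257 − 0.832(227) = 68.14.
dP/dQ = −0.832, so dQ/dP = 1/(−0.832) = -1.202.
ε = (dQ/dP)(P/Q) = (-1.202)(68.14/227).

-0.36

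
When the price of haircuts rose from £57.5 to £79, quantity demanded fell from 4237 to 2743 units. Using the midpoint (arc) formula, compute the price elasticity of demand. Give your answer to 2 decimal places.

ΔQ = 2743 − 4237 = -1494; ΔP = 79 − 57.5 = 21.5.
Midpoints: P̄ = 68.25, Q̄ = 3490.0.
ε = (ΔQ/ΔP)(P̄/Q̄) = (-1494/21.5)(68.25/3490.0).

-1.36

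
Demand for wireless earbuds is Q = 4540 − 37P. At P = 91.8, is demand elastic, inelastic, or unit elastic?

elastic

Q = 1143.400, dQ/dP = -37.
ε = (dQ/dP)(P/Q) ≈ -2.971.
|ε| = 2.97 > 1.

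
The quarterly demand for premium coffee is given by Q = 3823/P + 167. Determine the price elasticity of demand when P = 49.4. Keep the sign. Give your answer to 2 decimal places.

-0.32

At P = 49.4, Q = 244.389.
dQ/dP = −3823/P² = -1.567.
ε = (dQ/dP)(P/Q) = (-1.567)(49.4/244.389).
|ε| < 1, so demand is inelastic at this price.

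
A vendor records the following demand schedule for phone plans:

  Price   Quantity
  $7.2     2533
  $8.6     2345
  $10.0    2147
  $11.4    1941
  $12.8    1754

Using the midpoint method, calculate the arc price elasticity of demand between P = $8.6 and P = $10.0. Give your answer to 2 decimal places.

-0.59

At P = 8.6, Q = 2345; at P = 10.0, Q = 2147.
ΔQ = -198, ΔP = 1.4. Midpoints: P̄ = 9.30, Q̄ = 2246.0.
ε = (ΔQ/ΔP)(P̄/Q̄) = (-198/1.4)(9.30/2246.0).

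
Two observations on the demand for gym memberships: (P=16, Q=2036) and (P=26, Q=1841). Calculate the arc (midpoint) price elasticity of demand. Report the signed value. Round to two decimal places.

-0.21

ΔQ = 1841 − 2036 = -195; ΔP = 26 − 16 = 10.
Midpoints: P̄ = 21.00, Q̄ = 1938.5.
ε = (ΔQ/ΔP)(P̄/Q̄) = (-195/10)(21.00/1938.5).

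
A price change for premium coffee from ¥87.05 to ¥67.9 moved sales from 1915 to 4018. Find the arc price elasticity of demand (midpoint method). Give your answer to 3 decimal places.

-2.868

ΔQ = 4018 − 1915 = 2103; ΔP = 67.9 − 87.05 = -19.15.
Midpoints: P̄ = 77.47, Q̄ = 2966.5.
ε = (ΔQ/ΔP)(P̄/Q̄) = (2103/-19.15)(77.47/2966.5).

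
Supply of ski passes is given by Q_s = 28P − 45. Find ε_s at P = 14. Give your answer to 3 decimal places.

1.130

At P = 14, Q_s = 347.
dQ_s/dP = 28.
ε_s = (dQ_s/dP)(P/Q_s) = (28)(14/347).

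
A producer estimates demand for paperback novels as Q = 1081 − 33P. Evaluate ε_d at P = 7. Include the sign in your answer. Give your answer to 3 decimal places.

At P = 7, Q = 850.
dQ/dP = −33.
ε = (dQ/dP)(P/Q) = (-33)(7/850).
|ε| < 1, so demand is inelastic at this price.

-0.272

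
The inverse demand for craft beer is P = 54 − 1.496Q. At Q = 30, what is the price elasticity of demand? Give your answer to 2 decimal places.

-0.20

At Q = 30, P = 54 − 1.496(30) = 9.12.
dP/dQ = −1.496, so dQ/dP = 1/(−1.496) = -0.668.
ε = (dQ/dP)(P/Q) = (-0.668)(9.12/30).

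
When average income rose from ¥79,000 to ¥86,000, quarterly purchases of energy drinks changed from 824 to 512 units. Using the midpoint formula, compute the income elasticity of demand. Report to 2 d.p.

-5.50

ΔQ = -312, ΔI = 7000. Midpoints: Ī = 82,500, Q̄ = 668.0.
ε_I = (ΔQ/ΔI)(Ī/Q̄) = (-312/7000)(82500/668.0).
ε_I < 0, so the good is inferior.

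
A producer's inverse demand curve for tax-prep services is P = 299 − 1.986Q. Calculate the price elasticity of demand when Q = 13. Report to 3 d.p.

At Q = 13, P = 299 − 1.986(13) = 273.18.
dP/dQ = −1.986, so dQ/dP = 1/(−1.986) = -0.504.
ε = (dQ/dP)(P/Q) = (-0.504)(273.18/13).

-10.581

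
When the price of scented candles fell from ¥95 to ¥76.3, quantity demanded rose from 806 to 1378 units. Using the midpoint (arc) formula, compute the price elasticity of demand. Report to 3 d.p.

-2.399

ΔQ = 1378 − 806 = 572; ΔP = 76.3 − 95 = -18.7.
Midpoints: P̄ = 85.65, Q̄ = 1092.0.
ε = (ΔQ/ΔP)(P̄/Q̄) = (572/-18.7)(85.65/1092.0).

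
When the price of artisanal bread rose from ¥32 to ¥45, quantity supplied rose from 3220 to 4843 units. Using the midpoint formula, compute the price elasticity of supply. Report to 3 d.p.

1.192

ΔQ = 4843 − 3220 = 1623; ΔP = 45 − 32 = 13.
Midpoints: P̄ = 38.50, Q̄ = 4031.5.
ε_s = (ΔQ/ΔP)(P̄/Q̄) = (1623/13)(38.50/4031.5).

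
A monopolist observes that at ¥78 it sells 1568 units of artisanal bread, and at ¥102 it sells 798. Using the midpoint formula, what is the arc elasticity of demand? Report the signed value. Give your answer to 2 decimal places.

ΔQ = 798 − 1568 = -770; ΔP = 102 − 78 = 24.
Midpoints: P̄ = 90.00, Q̄ = 1183.0.
ε = (ΔQ/ΔP)(P̄/Q̄) = (-770/24)(90.00/1183.0).

-2.44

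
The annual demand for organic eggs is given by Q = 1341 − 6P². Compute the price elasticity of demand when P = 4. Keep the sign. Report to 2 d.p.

At P = 4, Q = 1245.
dQ/dP = −12P = -48.
ε = (dQ/dP)(P/Q) = (-48)(4/1245).

-0.15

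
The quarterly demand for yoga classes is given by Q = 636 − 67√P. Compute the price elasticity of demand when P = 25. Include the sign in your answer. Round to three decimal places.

-0.556

At P = 25, Q = 301.
dQ/dP = −67/(2√P) = -6.700.
ε = (dQ/dP)(P/Q) = (-6.700)(25/301).
|ε| < 1, so demand is inelastic at this price.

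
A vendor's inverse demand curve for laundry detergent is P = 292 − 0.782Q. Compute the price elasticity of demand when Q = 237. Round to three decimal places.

At Q = 237, P = 292 − 0.782(237) = 106.67.
dP/dQ = −0.782, so dQ/dP = 1/(−0.782) = -1.279.
ε = (dQ/dP)(P/Q) = (-1.279)(106.67/237).

-0.576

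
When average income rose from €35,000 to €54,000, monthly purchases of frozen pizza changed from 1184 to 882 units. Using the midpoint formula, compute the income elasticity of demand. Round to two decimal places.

-0.68

ΔQ = -302, ΔI = 19000. Midpoints: Ī = 44,500, Q̄ = 1033.0.
ε_I = (ΔQ/ΔI)(Ī/Q̄) = (-302/19000)(44500/1033.0).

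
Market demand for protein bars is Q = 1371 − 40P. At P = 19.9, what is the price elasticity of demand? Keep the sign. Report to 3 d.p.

-1.384

At P = 19.9, Q = 575.
dQ/dP = −40.
ε = (dQ/dP)(P/Q) = (-40)(19.9/575).
|ε| > 1, so demand is elastic at this price.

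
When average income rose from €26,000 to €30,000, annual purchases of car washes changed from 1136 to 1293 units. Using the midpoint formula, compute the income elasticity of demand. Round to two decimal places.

ΔQ = 157, ΔI = 4000. Midpoints: Ī = 28,000, Q̄ = 1214.5.
ε_I = (ΔQ/ΔI)(Ī/Q̄) = (157/4000)(28000/1214.5).

0.90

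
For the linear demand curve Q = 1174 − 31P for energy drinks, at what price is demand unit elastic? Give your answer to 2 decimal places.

18.94

For linear demand Q = a − bP, ε = −bP/(a − bP). |ε| = 1 when bP = a − bP, i.e. P = a/(2b).
P = 1174/(2·31) = 1174/62 = 18.9355.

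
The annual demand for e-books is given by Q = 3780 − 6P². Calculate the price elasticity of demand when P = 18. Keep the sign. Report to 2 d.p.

At P = 18, Q = 1836.
dQ/dP = −12P = -216.
ε = (dQ/dP)(P/Q) = (-216)(18/1836).

-2.12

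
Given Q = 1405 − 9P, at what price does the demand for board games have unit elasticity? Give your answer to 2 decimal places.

78.06

For linear demand Q = a − bP, ε = −bP/(a − bP). |ε| = 1 when bP = a − bP, i.e. P = a/(2b).
P = 1405/(2·9) = 1405/18 = 78.0556.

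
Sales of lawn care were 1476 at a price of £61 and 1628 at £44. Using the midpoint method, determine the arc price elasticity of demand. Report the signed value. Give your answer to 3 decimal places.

-0.302

ΔQ = 1628 − 1476 = 152; ΔP = 44 − 61 = -17.
Midpoints: P̄ = 52.50, Q̄ = 1552.0.
ε = (ΔQ/ΔP)(P̄/Q̄) = (152/-17)(52.50/1552.0).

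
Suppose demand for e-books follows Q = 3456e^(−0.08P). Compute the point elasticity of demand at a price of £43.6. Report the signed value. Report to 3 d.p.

At P = 43.6, Q = 105.622.
dQ/dP = −0.08·3456e^(−0.08P) = −0.08Q = -8.450.
ε = (dQ/dP)(P/Q) = (-8.450)(43.6/105.622).
|ε| > 1, so demand is elastic at this price.

-3.488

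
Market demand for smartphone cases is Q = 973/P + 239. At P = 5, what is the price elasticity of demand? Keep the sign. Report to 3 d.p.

At P = 5, Q = 433.600.
dQ/dP = −973/P² = -38.920.
ε = (dQ/dP)(P/Q) = (-38.920)(5/433.600).

-0.449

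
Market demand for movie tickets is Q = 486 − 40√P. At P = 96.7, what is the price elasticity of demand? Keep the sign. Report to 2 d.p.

At P = 96.7, Q = 92.655.
dQ/dP = −40/(2√P) = -2.034.
ε = (dQ/dP)(P/Q) = (-2.034)(96.7/92.655).

-2.12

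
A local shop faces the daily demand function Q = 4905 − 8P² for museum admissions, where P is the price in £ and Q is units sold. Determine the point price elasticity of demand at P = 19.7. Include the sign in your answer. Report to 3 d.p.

At P = 19.7, Q = 1800.280.
dQ/dP = −16P = -315.200.
ε = (dQ/dP)(P/Q) = (-315.200)(19.7/1800.280).
|ε| > 1, so demand is elastic at this price.

-3.449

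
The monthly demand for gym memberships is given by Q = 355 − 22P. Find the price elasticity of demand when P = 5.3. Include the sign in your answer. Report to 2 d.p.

At P = 5.3, Q = 238.400.
dQ/dP = −22.
ε = (dQ/dP)(P/Q) = (-22)(5.3/238.400).

-0.49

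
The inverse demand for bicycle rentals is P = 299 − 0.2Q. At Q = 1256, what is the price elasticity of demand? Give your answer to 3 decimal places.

At Q = 1256, P = 299 − 0.2(1256) = 47.80.
dP/dQ = −0.2, so dQ/dP = 1/(−0.2) = -5.000.
ε = (dQ/dP)(P/Q) = (-5.000)(47.80/1256).

-0.190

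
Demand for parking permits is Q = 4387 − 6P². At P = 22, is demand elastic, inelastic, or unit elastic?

Q = 1483, dQ/dP = -264.
ε = (dQ/dP)(P/Q) ≈ -3.916.
|ε| = 3.92 > 1.

elastic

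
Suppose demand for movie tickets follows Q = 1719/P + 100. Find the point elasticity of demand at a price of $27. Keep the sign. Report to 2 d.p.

-0.39

At P = 27, Q = 163.667.
dQ/dP = −1719/P² = -2.358.
ε = (dQ/dP)(P/Q) = (-2.358)(27/163.667).
|ε| < 1, so demand is inelastic at this price.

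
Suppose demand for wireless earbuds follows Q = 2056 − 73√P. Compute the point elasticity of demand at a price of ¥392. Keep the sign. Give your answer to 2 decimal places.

-1.18

At P = 392, Q = 610.674.
dQ/dP = −73/(2√P) = -1.844.
ε = (dQ/dP)(P/Q) = (-1.844)(392/610.674).
|ε| > 1, so demand is elastic at this price.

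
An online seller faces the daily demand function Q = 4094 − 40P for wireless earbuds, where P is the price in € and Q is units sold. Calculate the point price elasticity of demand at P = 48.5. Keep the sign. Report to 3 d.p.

-0.901

At P = 48.5, Q = 2154.
dQ/dP = −40.
ε = (dQ/dP)(P/Q) = (-40)(48.5/2154).
|ε| < 1, so demand is inelastic at this price.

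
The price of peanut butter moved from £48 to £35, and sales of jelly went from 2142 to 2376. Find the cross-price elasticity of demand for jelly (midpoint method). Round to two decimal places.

-0.33

ΔQ_x = 2376 − 2142 = 234; ΔP_y = 35 − 48 = -13.
Midpoints: P̄_y = 41.50, Q̄_x = 2259.0.
ε_xy = (ΔQ_x/ΔP_y)(P̄_y/Q̄_x) = (234/-13)(41.50/2259.0).
ε_xy < 0, so the goods are complements.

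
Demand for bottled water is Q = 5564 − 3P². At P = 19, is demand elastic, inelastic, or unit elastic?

Q = 4481, dQ/dP = -114.
ε = (dQ/dP)(P/Q) ≈ -0.483.
|ε| = 0.48 < 1.

inelastic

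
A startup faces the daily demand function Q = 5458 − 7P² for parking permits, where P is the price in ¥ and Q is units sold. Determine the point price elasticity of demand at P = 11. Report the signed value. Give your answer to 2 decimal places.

At P = 11, Q = 4611.
dQ/dP = −14P = -154.
ε = (dQ/dP)(P/Q) = (-154)(11/4611).

-0.37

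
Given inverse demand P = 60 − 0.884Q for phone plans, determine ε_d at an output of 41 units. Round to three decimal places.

At Q = 41, P = 60 − 0.884(41) = 23.76.
dP/dQ = −0.884, so dQ/dP = 1/(−0.884) = -1.131.
ε = (dQ/dP)(P/Q) = (-1.131)(23.76/41).

-0.655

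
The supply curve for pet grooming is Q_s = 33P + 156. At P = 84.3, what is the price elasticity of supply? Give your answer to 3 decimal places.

0.947

At P = 84.3, Q_s = 2937.90.
dQ_s/dP = 33.
ε_s = (dQ_s/dP)(P/Q_s) = (33)(84.3/2937.90).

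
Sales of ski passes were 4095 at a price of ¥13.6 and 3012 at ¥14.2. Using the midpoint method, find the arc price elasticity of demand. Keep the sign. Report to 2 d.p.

-7.06

ΔQ = 3012 − 4095 = -1083; ΔP = 14.2 − 13.6 = 0.6.
Midpoints: P̄ = 13.90, Q̄ = 3553.5.
ε = (ΔQ/ΔP)(P̄/Q̄) = (-1083/0.6)(13.90/3553.5).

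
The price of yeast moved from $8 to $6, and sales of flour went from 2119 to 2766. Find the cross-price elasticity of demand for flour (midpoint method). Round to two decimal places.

-0.93

ΔQ_x = 2766 − 2119 = 647; ΔP_y = 6 − 8 = -2.
Midpoints: P̄_y = 7.00, Q̄_x = 2442.5.
ε_xy = (ΔQ_x/ΔP_y)(P̄_y/Q̄_x) = (647/-2)(7.00/2442.5).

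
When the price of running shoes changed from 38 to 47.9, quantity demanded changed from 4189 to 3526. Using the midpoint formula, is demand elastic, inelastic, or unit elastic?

Arc ε ≈ -0.746.
|ε| = 0.75 < 1.

inelastic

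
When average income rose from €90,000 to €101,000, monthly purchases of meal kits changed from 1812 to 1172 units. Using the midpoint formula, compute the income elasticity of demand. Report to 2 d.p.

-3.72

ΔQ = -640, ΔI = 11000. Midpoints: Ī = 95,500, Q̄ = 1492.0.
ε_I = (ΔQ/ΔI)(Ī/Q̄) = (-640/11000)(95500/1492.0).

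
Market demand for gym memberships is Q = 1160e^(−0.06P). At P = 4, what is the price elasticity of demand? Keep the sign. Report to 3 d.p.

At P = 4, Q = 912.488.
dQ/dP = −0.06·1160e^(−0.06P) = −0.06Q = -54.749.
ε = (dQ/dP)(P/Q) = (-54.749)(4/912.488).
|ε| < 1, so demand is inelastic at this price.

-0.240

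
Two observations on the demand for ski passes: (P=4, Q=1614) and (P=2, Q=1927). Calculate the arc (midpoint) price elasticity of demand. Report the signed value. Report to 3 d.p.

-0.265

ΔQ = 1927 − 1614 = 313; ΔP = 2 − 4 = -2.
Midpoints: P̄ = 3.00, Q̄ = 1770.5.
ε = (ΔQ/ΔP)(P̄/Q̄) = (313/-2)(3.00/1770.5).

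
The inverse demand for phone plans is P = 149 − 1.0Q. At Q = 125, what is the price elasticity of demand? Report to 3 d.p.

-0.192

At Q = 125, P = 149 − 1.0(125) = 24.00.
dP/dQ = −1.0, so dQ/dP = 1/(−1.0) = -1.000.
ε = (dQ/dP)(P/Q) = (-1.000)(24.00/125).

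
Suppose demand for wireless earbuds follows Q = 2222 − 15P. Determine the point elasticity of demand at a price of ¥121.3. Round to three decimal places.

-4.520

At P = 121.3, Q = 402.500.
dQ/dP = −15.
ε = (dQ/dP)(P/Q) = (-15)(121.3/402.500).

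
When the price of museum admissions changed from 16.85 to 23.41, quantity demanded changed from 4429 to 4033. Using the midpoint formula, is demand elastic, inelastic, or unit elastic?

Arc ε ≈ -0.287.
|ε| = 0.29 < 1.

inelastic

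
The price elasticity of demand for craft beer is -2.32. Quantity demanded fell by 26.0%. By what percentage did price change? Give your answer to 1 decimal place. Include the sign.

%ΔP ≈ %ΔQ / ε = (-26.0%)/(-2.32) = 11.21%.

11.2%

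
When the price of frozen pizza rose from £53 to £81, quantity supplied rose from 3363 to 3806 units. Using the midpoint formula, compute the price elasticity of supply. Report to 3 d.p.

0.296

ΔQ = 3806 − 3363 = 443; ΔP = 81 − 53 = 28.
Midpoints: P̄ = 67.00, Q̄ = 3584.5.
ε_s = (ΔQ/ΔP)(P̄/Q̄) = (443/28)(67.00/3584.5).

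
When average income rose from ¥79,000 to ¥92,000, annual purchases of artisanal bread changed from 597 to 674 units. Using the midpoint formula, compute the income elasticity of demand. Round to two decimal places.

ΔQ = 77, ΔI = 13000. Midpoints: Ī = 85,500, Q̄ = 635.5.
ε_I = (ΔQ/ΔI)(Ī/Q̄) = (77/13000)(85500/635.5).

0.80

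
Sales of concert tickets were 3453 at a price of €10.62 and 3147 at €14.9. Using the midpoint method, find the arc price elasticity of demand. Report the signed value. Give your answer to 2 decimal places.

ΔQ = 3147 − 3453 = -306; ΔP = 14.9 − 10.62 = 4.28.
Midpoints: P̄ = 12.76, Q̄ = 3300.0.
ε = (ΔQ/ΔP)(P̄/Q̄) = (-306/4.28)(12.76/3300.0).

-0.28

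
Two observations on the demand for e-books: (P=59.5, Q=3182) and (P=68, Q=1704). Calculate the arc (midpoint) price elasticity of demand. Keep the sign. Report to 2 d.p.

-4.54

ΔQ = 1704 − 3182 = -1478; ΔP = 68 − 59.5 = 8.5.
Midpoints: P̄ = 63.75, Q̄ = 2443.0.
ε = (ΔQ/ΔP)(P̄/Q̄) = (-1478/8.5)(63.75/2443.0).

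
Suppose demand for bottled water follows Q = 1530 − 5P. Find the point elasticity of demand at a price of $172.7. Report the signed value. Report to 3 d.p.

-1.296

At P = 172.7, Q = 666.500.
dQ/dP = −5.
ε = (dQ/dP)(P/Q) = (-5)(172.7/666.500).
|ε| > 1, so demand is elastic at this price.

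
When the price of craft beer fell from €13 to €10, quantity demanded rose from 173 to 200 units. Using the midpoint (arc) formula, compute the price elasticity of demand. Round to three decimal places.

-0.555

ΔQ = 200 − 173 = 27; ΔP = 10 − 13 = -3.
Midpoints: P̄ = 11.50, Q̄ = 186.5.
ε = (ΔQ/ΔP)(P̄/Q̄) = (27/-3)(11.50/186.5).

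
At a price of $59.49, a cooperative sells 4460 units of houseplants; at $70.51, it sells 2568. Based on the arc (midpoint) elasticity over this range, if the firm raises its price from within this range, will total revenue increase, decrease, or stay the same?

decrease

Arc ε = (-1892/11.02)(65.00/3514.0) ≈ -3.176.
|ε| = 3.18 > 1, so demand is elastic. A price rise therefore reduces total revenue.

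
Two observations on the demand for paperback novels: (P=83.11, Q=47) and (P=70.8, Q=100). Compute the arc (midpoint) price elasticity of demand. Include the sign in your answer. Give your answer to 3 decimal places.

-4.508

ΔQ = 100 − 47 = 53; ΔP = 70.8 − 83.11 = -12.31.
Midpoints: P̄ = 76.95, Q̄ = 73.5.
ε = (ΔQ/ΔP)(P̄/Q̄) = (53/-12.31)(76.95/73.5).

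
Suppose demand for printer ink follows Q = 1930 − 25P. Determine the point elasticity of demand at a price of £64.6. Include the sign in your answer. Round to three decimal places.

At P = 64.6, Q = 315.
dQ/dP = −25.
ε = (dQ/dP)(P/Q) = (-25)(64.6/315).
|ε| > 1, so demand is elastic at this price.

-5.127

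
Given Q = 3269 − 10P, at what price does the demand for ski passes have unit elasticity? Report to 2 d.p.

163.45

For linear demand Q = a − bP, ε = −bP/(a − bP). |ε| = 1 when bP = a − bP, i.e. P = a/(2b).
P = 3269/(2·10) = 3269/20 = 163.4500.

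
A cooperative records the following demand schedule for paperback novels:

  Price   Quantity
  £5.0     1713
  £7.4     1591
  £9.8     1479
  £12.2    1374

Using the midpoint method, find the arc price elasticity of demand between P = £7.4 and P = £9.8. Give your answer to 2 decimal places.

At P = 7.4, Q = 1591; at P = 9.8, Q = 1479.
ΔQ = -112, ΔP = 2.4. Midpoints: P̄ = 8.60, Q̄ = 1535.0.
ε = (ΔQ/ΔP)(P̄/Q̄) = (-112/2.4)(8.60/1535.0).

-0.26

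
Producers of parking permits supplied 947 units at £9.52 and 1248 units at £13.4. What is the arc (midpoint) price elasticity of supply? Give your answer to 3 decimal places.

ΔQ = 1248 − 947 = 301; ΔP = 13.4 − 9.52 = 3.88.
Midpoints: P̄ = 11.46, Q̄ = 1097.5.
ε_s = (ΔQ/ΔP)(P̄/Q̄) = (301/3.88)(11.46/1097.5).

0.810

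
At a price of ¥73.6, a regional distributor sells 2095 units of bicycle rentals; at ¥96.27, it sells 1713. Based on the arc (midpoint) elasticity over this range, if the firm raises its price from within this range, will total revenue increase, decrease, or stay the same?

increase

Arc ε = (-382/22.67)(84.94/1904.0) ≈ -0.752.
|ε| = 0.75 < 1, so demand is inelastic. A price rise therefore raises total revenue.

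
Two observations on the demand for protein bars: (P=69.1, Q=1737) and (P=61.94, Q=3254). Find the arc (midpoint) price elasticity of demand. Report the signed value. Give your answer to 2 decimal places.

-5.56

ΔQ = 3254 − 1737 = 1517; ΔP = 61.94 − 69.1 = -7.16.
Midpoints: P̄ = 65.52, Q̄ = 2495.5.
ε = (ΔQ/ΔP)(P̄/Q̄) = (1517/-7.16)(65.52/2495.5).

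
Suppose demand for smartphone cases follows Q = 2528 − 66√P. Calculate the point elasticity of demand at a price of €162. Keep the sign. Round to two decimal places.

-0.25

At P = 162, Q = 1687.957.
dQ/dP = −66/(2√P) = -2.593.
ε = (dQ/dP)(P/Q) = (-2.593)(162/1687.957).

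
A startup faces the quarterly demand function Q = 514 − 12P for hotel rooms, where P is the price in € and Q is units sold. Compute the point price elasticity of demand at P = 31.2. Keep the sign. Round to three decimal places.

At P = 31.2, Q = 139.600.
dQ/dP = −12.
ε = (dQ/dP)(P/Q) = (-12)(31.2/139.600).

-2.682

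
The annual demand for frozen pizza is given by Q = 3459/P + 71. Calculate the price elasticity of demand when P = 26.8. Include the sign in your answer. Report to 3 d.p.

At P = 26.8, Q = 200.067.
dQ/dP = −3459/P² = -4.816.
ε = (dQ/dP)(P/Q) = (-4.816)(26.8/200.067).
|ε| < 1, so demand is inelastic at this price.

-0.645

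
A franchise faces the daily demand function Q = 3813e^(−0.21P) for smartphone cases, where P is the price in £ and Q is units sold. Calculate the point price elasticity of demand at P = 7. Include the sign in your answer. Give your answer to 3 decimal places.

-1.470

At P = 7, Q = 876.706.
dQ/dP = −0.21·3813e^(−0.21P) = −0.21Q = -184.108.
ε = (dQ/dP)(P/Q) = (-184.108)(7/876.706).
|ε| > 1, so demand is elastic at this price.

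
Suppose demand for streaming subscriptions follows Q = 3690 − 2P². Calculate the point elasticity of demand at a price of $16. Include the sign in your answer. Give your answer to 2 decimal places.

At P = 16, Q = 3178.
dQ/dP = −4P = -64.
ε = (dQ/dP)(P/Q) = (-64)(16/3178).

-0.32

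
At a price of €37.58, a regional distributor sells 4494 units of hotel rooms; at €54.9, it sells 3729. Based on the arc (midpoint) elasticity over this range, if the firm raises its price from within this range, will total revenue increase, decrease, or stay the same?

increase

Arc ε = (-765/17.32)(46.24/4111.5) ≈ -0.497.
|ε| = 0.50 < 1, so demand is inelastic. A price rise therefore raises total revenue.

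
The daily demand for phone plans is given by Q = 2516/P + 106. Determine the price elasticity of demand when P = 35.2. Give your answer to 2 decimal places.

At P = 35.2, Q = 177.477.
dQ/dP = −2516/P² = -2.031.
ε = (dQ/dP)(P/Q) = (-2.031)(35.2/177.477).
|ε| < 1, so demand is inelastic at this price.

-0.40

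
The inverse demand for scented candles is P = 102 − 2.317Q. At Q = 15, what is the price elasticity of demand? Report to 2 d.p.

-1.93

At Q = 15, P = 102 − 2.317(15) = 67.25.
dP/dQ = −2.317, so dQ/dP = 1/(−2.317) = -0.432.
ε = (dQ/dP)(P/Q) = (-0.432)(67.25/15).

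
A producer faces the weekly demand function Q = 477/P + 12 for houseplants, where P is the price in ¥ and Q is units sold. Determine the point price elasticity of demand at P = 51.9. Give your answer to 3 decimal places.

-0.434

At P = 51.9, Q = 21.191.
dQ/dP = −477/P² = -0.177.
ε = (dQ/dP)(P/Q) = (-0.177)(51.9/21.191).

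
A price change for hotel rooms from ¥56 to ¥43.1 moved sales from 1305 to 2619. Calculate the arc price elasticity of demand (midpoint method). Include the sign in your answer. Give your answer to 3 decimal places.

ΔQ = 2619 − 1305 = 1314; ΔP = 43.1 − 56 = -12.9.
Midpoints: P̄ = 49.55, Q̄ = 1962.0.
ε = (ΔQ/ΔP)(P̄/Q̄) = (1314/-12.9)(49.55/1962.0).

-2.572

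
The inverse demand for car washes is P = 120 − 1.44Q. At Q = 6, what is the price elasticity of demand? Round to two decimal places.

At Q = 6, P = 120 − 1.44(6) = 111.36.
dP/dQ = −1.44, so dQ/dP = 1/(−1.44) = -0.694.
ε = (dQ/dP)(P/Q) = (-0.694)(111.36/6).

-12.89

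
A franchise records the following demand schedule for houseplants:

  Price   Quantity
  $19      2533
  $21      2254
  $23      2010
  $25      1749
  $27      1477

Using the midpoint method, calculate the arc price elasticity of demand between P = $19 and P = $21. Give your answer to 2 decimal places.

At P = 19, Q = 2533; at P = 21, Q = 2254.
ΔQ = -279, ΔP = 2. Midpoints: P̄ = 20.00, Q̄ = 2393.5.
ε = (ΔQ/ΔP)(P̄/Q̄) = (-279/2)(20.00/2393.5).

-1.17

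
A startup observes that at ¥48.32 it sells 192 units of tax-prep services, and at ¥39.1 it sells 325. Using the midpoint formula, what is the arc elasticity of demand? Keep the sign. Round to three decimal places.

ΔQ = 325 − 192 = 133; ΔP = 39.1 − 48.32 = -9.22.
Midpoints: P̄ = 43.71, Q̄ = 258.5.
ε = (ΔQ/ΔP)(P̄/Q̄) = (133/-9.22)(43.71/258.5).

-2.439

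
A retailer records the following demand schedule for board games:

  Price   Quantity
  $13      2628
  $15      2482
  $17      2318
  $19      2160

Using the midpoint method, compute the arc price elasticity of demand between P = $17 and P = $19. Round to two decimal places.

At P = 17, Q = 2318; at P = 19, Q = 2160.
ΔQ = -158, ΔP = 2. Midpoints: P̄ = 18.00, Q̄ = 2239.0.
ε = (ΔQ/ΔP)(P̄/Q̄) = (-158/2)(18.00/2239.0).

-0.64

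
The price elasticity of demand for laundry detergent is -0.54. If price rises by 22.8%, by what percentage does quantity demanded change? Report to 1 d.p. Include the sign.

%ΔQ ≈ ε × %ΔP = (-0.54)(22.8%) = -12.31%.

-12.3%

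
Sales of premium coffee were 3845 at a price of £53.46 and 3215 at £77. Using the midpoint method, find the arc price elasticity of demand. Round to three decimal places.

ΔQ = 3215 − 3845 = -630; ΔP = 77 − 53.46 = 23.54.
Midpoints: P̄ = 65.23, Q̄ = 3530.0.
ε = (ΔQ/ΔP)(P̄/Q̄) = (-630/23.54)(65.23/3530.0).

-0.495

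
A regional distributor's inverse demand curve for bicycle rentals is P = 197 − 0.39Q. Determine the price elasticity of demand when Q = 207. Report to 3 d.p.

At Q = 207, P = 197 − 0.39(207) = 116.27.
dP/dQ = −0.39, so dQ/dP = 1/(−0.39) = -2.564.
ε = (dQ/dP)(P/Q) = (-2.564)(116.27/207).

-1.440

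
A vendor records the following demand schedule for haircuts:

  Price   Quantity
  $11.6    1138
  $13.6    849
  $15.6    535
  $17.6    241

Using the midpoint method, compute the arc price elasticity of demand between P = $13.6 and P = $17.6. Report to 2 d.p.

At P = 13.6, Q = 849; at P = 17.6, Q = 241.
ΔQ = -608, ΔP = 4.0. Midpoints: P̄ = 15.60, Q̄ = 545.0.
ε = (ΔQ/ΔP)(P̄/Q̄) = (-608/4.0)(15.60/545.0).

-4.35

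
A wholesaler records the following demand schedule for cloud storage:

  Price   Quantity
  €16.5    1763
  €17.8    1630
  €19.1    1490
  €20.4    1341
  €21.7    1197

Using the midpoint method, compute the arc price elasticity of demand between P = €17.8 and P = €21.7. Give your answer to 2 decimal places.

-1.55

At P = 17.8, Q = 1630; at P = 21.7, Q = 1197.
ΔQ = -433, ΔP = 3.9. Midpoints: P̄ = 19.75, Q̄ = 1413.5.
ε = (ΔQ/ΔP)(P̄/Q̄) = (-433/3.9)(19.75/1413.5).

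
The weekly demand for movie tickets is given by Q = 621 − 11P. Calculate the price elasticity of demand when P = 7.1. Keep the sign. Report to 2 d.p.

At P = 7.1, Q = 542.900.
dQ/dP = −11.
ε = (dQ/dP)(P/Q) = (-11)(7.1/542.900).
|ε| < 1, so demand is inelastic at this price.

-0.14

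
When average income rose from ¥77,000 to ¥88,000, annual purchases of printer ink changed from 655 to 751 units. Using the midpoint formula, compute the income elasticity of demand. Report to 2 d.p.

1.02

ΔQ = 96, ΔI = 11000. Midpoints: Ī = 82,500, Q̄ = 703.0.
ε_I = (ΔQ/ΔI)(Ī/Q̄) = (96/11000)(82500/703.0).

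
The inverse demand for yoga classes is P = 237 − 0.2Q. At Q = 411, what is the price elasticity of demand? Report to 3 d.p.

-1.883

At Q = 411, P = 237 − 0.2(411) = 154.80.
dP/dQ = −0.2, so dQ/dP = 1/(−0.2) = -5.000.
ε = (dQ/dP)(P/Q) = (-5.000)(154.80/411).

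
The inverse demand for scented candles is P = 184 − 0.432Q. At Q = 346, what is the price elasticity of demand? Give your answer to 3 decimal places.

At Q = 346, P = 184 − 0.432(346) = 34.53.
dP/dQ = −0.432, so dQ/dP = 1/(−0.432) = -2.315.
ε = (dQ/dP)(P/Q) = (-2.315)(34.53/346).

-0.231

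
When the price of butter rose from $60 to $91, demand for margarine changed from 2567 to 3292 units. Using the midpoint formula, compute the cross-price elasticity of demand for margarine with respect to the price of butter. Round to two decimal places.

0.60

ΔQ_x = 3292 − 2567 = 725; ΔP_y = 91 − 60 = 31.
Midpoints: P̄_y = 75.50, Q̄_x = 2929.5.
ε_xy = (ΔQ_x/ΔP_y)(P̄_y/Q̄_x) = (725/31)(75.50/2929.5).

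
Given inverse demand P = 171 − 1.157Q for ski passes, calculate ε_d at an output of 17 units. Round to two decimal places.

-7.69

At Q = 17, P = 171 − 1.157(17) = 151.33.
dP/dQ = −1.157, so dQ/dP = 1/(−1.157) = -0.864.
ε = (dQ/dP)(P/Q) = (-0.864)(151.33/17).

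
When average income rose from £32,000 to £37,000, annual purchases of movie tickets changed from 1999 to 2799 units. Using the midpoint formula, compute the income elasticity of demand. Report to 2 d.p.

2.30

ΔQ = 800, ΔI = 5000. Midpoints: Ī = 34,500, Q̄ = 2399.0.
ε_I = (ΔQ/ΔI)(Ī/Q̄) = (800/5000)(34500/2399.0).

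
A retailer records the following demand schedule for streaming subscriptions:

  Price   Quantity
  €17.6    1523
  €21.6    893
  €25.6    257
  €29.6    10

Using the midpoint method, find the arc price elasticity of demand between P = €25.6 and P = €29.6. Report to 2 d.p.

At P = 25.6, Q = 257; at P = 29.6, Q = 10.
ΔQ = -247, ΔP = 4.0. Midpoints: P̄ = 27.60, Q̄ = 133.5.
ε = (ΔQ/ΔP)(P̄/Q̄) = (-247/4.0)(27.60/133.5).

-12.77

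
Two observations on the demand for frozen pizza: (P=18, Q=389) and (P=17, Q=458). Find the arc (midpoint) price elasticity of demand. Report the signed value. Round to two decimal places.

ΔQ = 458 − 389 = 69; ΔP = 17 − 18 = -1.
Midpoints: P̄ = 17.50, Q̄ = 423.5.
ε = (ΔQ/ΔP)(P̄/Q̄) = (69/-1)(17.50/423.5).

-2.85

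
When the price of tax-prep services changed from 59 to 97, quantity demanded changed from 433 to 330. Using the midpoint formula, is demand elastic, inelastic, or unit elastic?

Arc ε ≈ -0.554.
|ε| = 0.55 < 1.

inelastic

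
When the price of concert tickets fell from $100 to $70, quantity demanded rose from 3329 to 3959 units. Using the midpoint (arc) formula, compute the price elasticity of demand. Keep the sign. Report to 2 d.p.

ΔQ = 3959 − 3329 = 630; ΔP = 70 − 100 = -30.
Midpoints: P̄ = 85.00, Q̄ = 3644.0.
ε = (ΔQ/ΔP)(P̄/Q̄) = (630/-30)(85.00/3644.0).

-0.49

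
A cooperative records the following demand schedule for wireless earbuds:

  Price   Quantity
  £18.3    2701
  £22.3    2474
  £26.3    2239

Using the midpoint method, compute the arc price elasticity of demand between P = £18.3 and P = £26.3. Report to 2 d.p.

At P = 18.3, Q = 2701; at P = 26.3, Q = 2239.
ΔQ = -462, ΔP = 8.0. Midpoints: P̄ = 22.30, Q̄ = 2470.0.
ε = (ΔQ/ΔP)(P̄/Q̄) = (-462/8.0)(22.30/2470.0).

-0.52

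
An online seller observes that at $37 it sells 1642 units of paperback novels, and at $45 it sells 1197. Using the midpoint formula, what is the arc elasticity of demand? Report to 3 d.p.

-1.607

ΔQ = 1197 − 1642 = -445; ΔP = 45 − 37 = 8.
Midpoints: P̄ = 41.00, Q̄ = 1419.5.
ε = (ΔQ/ΔP)(P̄/Q̄) = (-445/8)(41.00/1419.5).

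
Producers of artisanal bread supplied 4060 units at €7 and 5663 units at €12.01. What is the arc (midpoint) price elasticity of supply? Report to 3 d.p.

ΔQ = 5663 − 4060 = 1603; ΔP = 12.01 − 7 = 5.01.
Midpoints: P̄ = 9.50, Q̄ = 4861.5.
ε_s = (ΔQ/ΔP)(P̄/Q̄) = (1603/5.01)(9.50/4861.5).

0.626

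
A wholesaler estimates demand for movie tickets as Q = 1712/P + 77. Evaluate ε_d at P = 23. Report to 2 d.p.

-0.49

At P = 23, Q = 151.435.
dQ/dP = −1712/P² = -3.236.
ε = (dQ/dP)(P/Q) = (-3.236)(23/151.435).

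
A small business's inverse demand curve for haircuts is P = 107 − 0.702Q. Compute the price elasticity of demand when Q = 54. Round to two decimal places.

At Q = 54, P = 107 − 0.702(54) = 69.09.
dP/dQ = −0.702, so dQ/dP = 1/(−0.702) = -1.425.
ε = (dQ/dP)(P/Q) = (-1.425)(69.09/54).

-1.82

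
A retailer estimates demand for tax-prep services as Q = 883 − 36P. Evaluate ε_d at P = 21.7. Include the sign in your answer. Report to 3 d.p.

At P = 21.7, Q = 101.800.
dQ/dP = −36.
ε = (dQ/dP)(P/Q) = (-36)(21.7/101.800).
|ε| > 1, so demand is elastic at this price.

-7.674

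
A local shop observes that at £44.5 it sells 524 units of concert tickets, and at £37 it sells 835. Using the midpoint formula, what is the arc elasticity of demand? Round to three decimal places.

ΔQ = 835 − 524 = 311; ΔP = 37 − 44.5 = -7.5.
Midpoints: P̄ = 40.75, Q̄ = 679.5.
ε = (ΔQ/ΔP)(P̄/Q̄) = (311/-7.5)(40.75/679.5).

-2.487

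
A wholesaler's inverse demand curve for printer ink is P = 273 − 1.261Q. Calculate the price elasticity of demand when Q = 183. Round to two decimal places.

-0.18

At Q = 183, P = 273 − 1.261(183) = 42.24.
dP/dQ = −1.261, so dQ/dP = 1/(−1.261) = -0.793.
ε = (dQ/dP)(P/Q) = (-0.793)(42.24/183).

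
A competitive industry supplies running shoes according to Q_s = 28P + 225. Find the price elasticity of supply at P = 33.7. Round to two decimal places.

0.81

At P = 33.7, Q_s = 1168.60.
dQ_s/dP = 28.
ε_s = (dQ_s/dP)(P/Q_s) = (28)(33.7/1168.60).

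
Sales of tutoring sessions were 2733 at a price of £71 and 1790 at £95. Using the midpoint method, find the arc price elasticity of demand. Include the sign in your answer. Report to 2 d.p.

ΔQ = 1790 − 2733 = -943; ΔP = 95 − 71 = 24.
Midpoints: P̄ = 83.00, Q̄ = 2261.5.
ε = (ΔQ/ΔP)(P̄/Q̄) = (-943/24)(83.00/2261.5).

-1.44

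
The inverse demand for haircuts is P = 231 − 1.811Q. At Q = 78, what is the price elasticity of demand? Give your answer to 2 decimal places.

-0.64

At Q = 78, P = 231 − 1.811(78) = 89.74.
dP/dQ = −1.811, so dQ/dP = 1/(−1.811) = -0.552.
ε = (dQ/dP)(P/Q) = (-0.552)(89.74/78).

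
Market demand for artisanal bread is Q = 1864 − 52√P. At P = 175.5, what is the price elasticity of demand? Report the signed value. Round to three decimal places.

-0.293

At P = 175.5, Q = 1175.123.
dQ/dP = −52/(2√P) = -1.963.
ε = (dQ/dP)(P/Q) = (-1.963)(175.5/1175.123).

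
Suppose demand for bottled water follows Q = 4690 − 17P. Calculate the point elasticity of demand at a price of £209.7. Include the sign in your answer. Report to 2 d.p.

-3.17

At P = 209.7, Q = 1125.100.
dQ/dP = −17.
ε = (dQ/dP)(P/Q) = (-17)(209.7/1125.100).
|ε| > 1, so demand is elastic at this price.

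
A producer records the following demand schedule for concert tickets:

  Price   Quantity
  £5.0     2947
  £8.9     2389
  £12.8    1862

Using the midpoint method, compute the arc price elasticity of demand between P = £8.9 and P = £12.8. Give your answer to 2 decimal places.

-0.69

At P = 8.9, Q = 2389; at P = 12.8, Q = 1862.
ΔQ = -527, ΔP = 3.9. Midpoints: P̄ = 10.85, Q̄ = 2125.5.
ε = (ΔQ/ΔP)(P̄/Q̄) = (-527/3.9)(10.85/2125.5).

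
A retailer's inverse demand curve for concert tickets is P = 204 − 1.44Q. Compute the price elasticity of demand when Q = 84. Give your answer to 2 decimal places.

At Q = 84, P = 204 − 1.44(84) = 83.04.
dP/dQ = −1.44, so dQ/dP = 1/(−1.44) = -0.694.
ε = (dQ/dP)(P/Q) = (-0.694)(83.04/84).

-0.69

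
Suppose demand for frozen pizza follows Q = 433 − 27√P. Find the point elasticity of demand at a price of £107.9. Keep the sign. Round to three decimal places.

At P = 107.9, Q = 152.538.
dQ/dP = −27/(2√P) = -1.300.
ε = (dQ/dP)(P/Q) = (-1.300)(107.9/152.538).

-0.919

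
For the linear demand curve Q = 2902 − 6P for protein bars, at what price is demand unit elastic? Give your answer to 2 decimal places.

For linear demand Q = a − bP, ε = −bP/(a − bP). |ε| = 1 when bP = a − bP, i.e. P = a/(2b).
P = 2902/(2·6) = 2902/12 = 241.8333.

241.83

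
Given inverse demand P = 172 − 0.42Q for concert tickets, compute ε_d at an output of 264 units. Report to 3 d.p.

At Q = 264, P = 172 − 0.42(264) = 61.12.
dP/dQ = −0.42, so dQ/dP = 1/(−0.42) = -2.381.
ε = (dQ/dP)(P/Q) = (-2.381)(61.12/264).

-0.551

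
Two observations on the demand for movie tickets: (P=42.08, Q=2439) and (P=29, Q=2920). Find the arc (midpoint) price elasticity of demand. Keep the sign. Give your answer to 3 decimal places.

-0.488

ΔQ = 2920 − 2439 = 481; ΔP = 29 − 42.08 = -13.08.
Midpoints: P̄ = 35.54, Q̄ = 2679.5.
ε = (ΔQ/ΔP)(P̄/Q̄) = (481/-13.08)(35.54/2679.5).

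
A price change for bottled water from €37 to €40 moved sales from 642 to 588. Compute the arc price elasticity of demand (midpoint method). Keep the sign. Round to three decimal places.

-1.127

ΔQ = 588 − 642 = -54; ΔP = 40 − 37 = 3.
Midpoints: P̄ = 38.50, Q̄ = 615.0.
ε = (ΔQ/ΔP)(P̄/Q̄) = (-54/3)(38.50/615.0).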